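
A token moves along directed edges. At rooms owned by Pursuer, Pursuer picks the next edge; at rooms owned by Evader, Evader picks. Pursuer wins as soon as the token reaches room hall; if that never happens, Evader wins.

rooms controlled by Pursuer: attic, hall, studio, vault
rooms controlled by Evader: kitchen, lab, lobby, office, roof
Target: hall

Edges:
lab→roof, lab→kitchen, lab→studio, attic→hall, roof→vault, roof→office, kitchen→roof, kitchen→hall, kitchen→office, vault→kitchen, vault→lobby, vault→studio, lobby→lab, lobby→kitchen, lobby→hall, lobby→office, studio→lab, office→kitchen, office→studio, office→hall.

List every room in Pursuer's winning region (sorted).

attic, hall

A0 = {hall}
A1: add {attic} — attic (Pursuer) has attic→hall.
A2 = A1; e.g. lab (Evader) can still go to roof. Fixed point.
Pursuer's winning region = {attic, hall}.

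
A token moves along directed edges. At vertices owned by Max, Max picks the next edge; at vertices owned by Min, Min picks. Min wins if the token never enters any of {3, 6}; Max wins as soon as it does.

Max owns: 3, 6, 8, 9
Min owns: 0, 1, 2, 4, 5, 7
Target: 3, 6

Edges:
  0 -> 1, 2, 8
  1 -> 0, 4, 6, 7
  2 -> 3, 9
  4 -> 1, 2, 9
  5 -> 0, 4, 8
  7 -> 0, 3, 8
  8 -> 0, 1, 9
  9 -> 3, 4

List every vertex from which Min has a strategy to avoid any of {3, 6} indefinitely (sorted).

A0 = {3, 6}
A1: add {9} — 9 (Max) has 9→3.
A2: add {2, 8} — 2 (Min): all of {3, 9} already in; 8 (Max) has 8→9.
A3 = A2; e.g. 0 (Min) can still go to 1. Fixed point.
Max's attractor = {2, 3, 6, 8, 9}; Min avoids the target exactly from the complement.

0, 1, 4, 5, 7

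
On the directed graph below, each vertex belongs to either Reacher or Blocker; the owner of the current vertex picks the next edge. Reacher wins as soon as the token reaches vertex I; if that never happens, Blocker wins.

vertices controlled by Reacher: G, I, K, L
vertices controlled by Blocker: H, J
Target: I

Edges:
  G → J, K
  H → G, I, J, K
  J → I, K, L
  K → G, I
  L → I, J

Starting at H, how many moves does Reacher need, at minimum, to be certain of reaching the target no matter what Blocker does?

3

A0 = {I}
A1: add {K, L} — K (Reacher) has K→I; L (Reacher) has L→I.
A2: add {G, J} — G (Reacher) has G→K; J (Blocker): all of {I, K, L} already in.
A3: add {H} — H (Blocker): all of {G, I, J, K} already in.
A3 = all vertices. Fixed point.
H enters the attractor at level 3, so Reacher can force the target in 3 moves from there.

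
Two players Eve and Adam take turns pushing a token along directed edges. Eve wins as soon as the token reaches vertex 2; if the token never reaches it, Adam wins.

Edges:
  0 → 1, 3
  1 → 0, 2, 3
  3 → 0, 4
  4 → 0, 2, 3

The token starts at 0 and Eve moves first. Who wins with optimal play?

Adam

Track states (vertex, player-to-move).
A0 = {(2,Eve), (2,Adam)}
A1: add {(1,Eve), (4,Eve)}.
A2 = A1; e.g. (0,Eve) stays out. (0,Eve) never enters ⇒ Adam avoids the target.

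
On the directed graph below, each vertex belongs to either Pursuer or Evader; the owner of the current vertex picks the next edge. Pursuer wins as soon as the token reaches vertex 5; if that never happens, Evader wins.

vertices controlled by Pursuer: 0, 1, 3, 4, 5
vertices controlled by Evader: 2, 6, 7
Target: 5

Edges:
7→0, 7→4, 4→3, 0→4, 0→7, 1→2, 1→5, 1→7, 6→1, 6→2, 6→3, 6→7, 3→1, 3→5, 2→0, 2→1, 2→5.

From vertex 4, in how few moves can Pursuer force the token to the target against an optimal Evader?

2

A0 = {5}
A1: add {1, 3} — 1 (Pursuer) has 1→5; 3 (Pursuer) has 3→5.
A2: add {4} — 4 (Pursuer) has 4→3.
4 enters the attractor at level 2, so Pursuer can force the target in 2 moves from there.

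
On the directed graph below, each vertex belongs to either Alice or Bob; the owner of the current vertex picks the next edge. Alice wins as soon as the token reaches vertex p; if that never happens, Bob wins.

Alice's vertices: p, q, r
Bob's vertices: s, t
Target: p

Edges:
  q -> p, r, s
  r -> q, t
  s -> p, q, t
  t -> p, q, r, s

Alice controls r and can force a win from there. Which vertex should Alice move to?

q

A0 = {p}
A1: add {q} — q (Alice) has q→p.
A2: add {r} — r (Alice) has r→q.
A3 = A2; e.g. s (Bob) can still go to t. Fixed point.
From r, successor q is in the attractor (rank 1); the other successor t is not.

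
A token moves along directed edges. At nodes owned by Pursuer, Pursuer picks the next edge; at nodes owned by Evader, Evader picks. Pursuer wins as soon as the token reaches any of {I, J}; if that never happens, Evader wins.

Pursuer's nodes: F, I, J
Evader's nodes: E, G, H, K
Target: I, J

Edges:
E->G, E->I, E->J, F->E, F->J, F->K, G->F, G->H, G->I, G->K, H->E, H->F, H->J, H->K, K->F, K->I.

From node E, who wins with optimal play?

A0 = {I, J}
A1: add {F} — F (Pursuer) has F→J.
A2: add {K} — K (Evader): all of {F, I} already in.
A3 = A2; e.g. E (Evader) can still go to G. Fixed point.
E never enters the attractor, so Evader can avoid the target forever.

Evader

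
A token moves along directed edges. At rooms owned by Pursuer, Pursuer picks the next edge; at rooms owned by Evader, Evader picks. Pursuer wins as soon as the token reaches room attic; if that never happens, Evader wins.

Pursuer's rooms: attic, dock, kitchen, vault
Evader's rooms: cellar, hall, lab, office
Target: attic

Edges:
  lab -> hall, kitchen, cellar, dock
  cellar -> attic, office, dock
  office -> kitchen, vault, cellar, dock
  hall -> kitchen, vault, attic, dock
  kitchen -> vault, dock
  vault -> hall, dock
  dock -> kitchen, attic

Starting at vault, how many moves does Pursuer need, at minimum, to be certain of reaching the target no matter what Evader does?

2

A0 = {attic}
A1: add {dock} — dock (Pursuer) has dock→attic.
A2: add {kitchen, vault} — kitchen (Pursuer) has kitchen→dock; vault (Pursuer) has vault→dock.
vault enters the attractor at level 2, so Pursuer can force the target in 2 moves from there.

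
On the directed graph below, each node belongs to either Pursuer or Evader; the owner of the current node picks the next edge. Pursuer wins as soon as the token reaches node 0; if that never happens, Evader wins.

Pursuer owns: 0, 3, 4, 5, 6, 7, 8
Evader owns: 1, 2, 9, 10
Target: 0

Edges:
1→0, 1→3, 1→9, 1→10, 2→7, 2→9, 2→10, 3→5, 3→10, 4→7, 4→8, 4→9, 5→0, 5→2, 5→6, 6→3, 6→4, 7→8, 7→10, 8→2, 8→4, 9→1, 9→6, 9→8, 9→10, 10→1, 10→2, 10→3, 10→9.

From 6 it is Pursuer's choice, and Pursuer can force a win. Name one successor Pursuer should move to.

3

A0 = {0}
A1: add {5} — 5 (Pursuer) has 5→0.
A2: add {3} — 3 (Pursuer) has 3→5.
A3: add {6} — 6 (Pursuer) has 6→3.
A4 = A3; e.g. 1 (Evader) can still go to 9. Fixed point.
From 6, successor 3 is in the attractor (rank 2); the other successor 4 is not.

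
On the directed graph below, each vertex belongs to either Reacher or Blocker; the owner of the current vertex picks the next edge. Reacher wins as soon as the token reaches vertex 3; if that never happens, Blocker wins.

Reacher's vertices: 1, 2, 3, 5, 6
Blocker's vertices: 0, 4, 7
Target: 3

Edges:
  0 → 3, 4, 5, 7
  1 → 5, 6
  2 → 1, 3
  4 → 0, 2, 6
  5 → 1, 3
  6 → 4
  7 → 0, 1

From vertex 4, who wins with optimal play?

Blocker

A0 = {3}
A1: add {2, 5} — 2 (Reacher) has 2→3; 5 (Reacher) has 5→3.
A2: add {1} — 1 (Reacher) has 1→5.
A3 = A2; e.g. 0 (Blocker) can still go to 4. Fixed point.
4 never enters the attractor, so Blocker can avoid the target forever.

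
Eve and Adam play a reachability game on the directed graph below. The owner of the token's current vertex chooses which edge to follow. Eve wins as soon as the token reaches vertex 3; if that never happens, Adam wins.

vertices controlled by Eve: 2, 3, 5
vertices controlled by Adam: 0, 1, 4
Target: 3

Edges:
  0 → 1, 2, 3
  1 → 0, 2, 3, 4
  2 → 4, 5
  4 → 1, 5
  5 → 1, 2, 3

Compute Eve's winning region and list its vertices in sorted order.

A0 = {3}
A1: add {5} — 5 (Eve) has 5→3.
A2: add {2} — 2 (Eve) has 2→5.
A3 = A2; e.g. 0 (Adam) can still go to 1. Fixed point.
Eve's winning region = {2, 3, 5}.

2, 3, 5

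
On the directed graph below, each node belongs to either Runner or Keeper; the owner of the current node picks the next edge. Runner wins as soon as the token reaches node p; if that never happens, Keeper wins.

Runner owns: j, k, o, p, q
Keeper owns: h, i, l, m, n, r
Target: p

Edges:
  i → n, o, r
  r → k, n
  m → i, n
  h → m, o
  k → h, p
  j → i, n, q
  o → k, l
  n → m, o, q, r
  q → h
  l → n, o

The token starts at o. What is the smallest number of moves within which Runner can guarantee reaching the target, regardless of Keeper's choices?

A0 = {p}
A1: add {k} — k (Runner) has k→p.
A2: add {o} — o (Runner) has o→k.
A3 = A2; e.g. h (Keeper) can still go to m. Fixed point.
o enters the attractor at level 2, so Runner can force the target in 2 moves from there.

2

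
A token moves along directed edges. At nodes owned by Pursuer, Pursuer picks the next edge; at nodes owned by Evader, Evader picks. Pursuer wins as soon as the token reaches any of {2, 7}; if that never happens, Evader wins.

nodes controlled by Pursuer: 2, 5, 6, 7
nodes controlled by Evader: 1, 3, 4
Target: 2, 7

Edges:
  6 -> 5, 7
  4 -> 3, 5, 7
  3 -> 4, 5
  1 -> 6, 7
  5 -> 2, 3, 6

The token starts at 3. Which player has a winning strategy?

A0 = {2, 7}
A1: add {5, 6} — 5 (Pursuer) has 5→2; 6 (Pursuer) has 6→7.
A2: add {1} — 1 (Evader): all of {6, 7} already in.
A3 = A2; e.g. 3 (Evader) can still go to 4. Fixed point.
3 never enters the attractor, so Evader can avoid the target forever.

Evader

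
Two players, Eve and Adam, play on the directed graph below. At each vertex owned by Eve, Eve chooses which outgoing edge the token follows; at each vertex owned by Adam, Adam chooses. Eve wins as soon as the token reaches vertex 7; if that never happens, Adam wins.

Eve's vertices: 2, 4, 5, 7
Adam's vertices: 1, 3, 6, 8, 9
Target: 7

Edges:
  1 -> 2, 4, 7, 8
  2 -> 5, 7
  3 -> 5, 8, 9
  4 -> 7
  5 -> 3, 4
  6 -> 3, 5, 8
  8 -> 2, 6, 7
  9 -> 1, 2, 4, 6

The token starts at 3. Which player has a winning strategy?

Adam

A0 = {7}
A1: add {2, 4} — 2 (Eve) has 2→7; 4 (Eve) has 4→7.
A2: add {5} — 5 (Eve) has 5→4.
A3 = A2; e.g. 1 (Adam) can still go to 8. Fixed point.
3 never enters the attractor, so Adam can avoid the target forever.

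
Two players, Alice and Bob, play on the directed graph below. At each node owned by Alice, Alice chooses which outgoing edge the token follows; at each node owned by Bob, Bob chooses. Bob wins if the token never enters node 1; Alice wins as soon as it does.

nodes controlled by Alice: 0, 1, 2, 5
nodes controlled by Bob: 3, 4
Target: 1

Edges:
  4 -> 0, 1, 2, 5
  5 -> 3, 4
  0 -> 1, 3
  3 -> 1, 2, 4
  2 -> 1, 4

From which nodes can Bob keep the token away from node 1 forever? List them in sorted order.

3, 4, 5

A0 = {1}
A1: add {0, 2} — 0 (Alice) has 0→1; 2 (Alice) has 2→1.
A2 = A1; e.g. 3 (Bob) can still go to 4. Fixed point.
Alice's attractor = {0, 1, 2}; Bob avoids the target exactly from the complement.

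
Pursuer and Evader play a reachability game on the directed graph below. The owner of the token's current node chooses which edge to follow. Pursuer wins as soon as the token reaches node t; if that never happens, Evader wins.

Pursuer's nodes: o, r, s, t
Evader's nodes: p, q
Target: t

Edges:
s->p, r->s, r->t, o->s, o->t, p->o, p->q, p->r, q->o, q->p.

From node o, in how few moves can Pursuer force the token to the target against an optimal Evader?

A0 = {t}
A1: add {o, r} — o (Pursuer) has o→t; r (Pursuer) has r→t.
A2 = A1; e.g. p (Evader) can still go to q. Fixed point.
o enters the attractor at level 1, so Pursuer can force the target in 1 move from there.

1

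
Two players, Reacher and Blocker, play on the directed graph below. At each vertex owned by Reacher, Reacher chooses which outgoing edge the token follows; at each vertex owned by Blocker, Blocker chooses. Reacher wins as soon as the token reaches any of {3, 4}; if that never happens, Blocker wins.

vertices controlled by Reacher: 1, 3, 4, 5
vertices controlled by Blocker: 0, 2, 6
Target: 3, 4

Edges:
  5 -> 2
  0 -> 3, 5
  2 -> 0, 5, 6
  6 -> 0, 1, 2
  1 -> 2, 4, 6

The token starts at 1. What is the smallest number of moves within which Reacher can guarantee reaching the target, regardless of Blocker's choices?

A0 = {3, 4}
A1: add {1} — 1 (Reacher) has 1→4.
A2 = A1; e.g. 0 (Blocker) can still go to 5. Fixed point.
1 enters the attractor at level 1, so Reacher can force the target in 1 move from there.

1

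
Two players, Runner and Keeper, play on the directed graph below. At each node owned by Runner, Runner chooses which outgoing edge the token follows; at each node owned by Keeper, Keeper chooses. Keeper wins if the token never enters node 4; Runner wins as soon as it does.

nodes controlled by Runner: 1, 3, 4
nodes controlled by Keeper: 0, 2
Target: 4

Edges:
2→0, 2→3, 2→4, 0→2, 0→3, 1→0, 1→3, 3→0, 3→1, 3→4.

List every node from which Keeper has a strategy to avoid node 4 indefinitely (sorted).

0, 2

A0 = {4}
A1: add {3} — 3 (Runner) has 3→4.
A2: add {1} — 1 (Runner) has 1→3.
A3 = A2; e.g. 0 (Keeper) can still go to 2. Fixed point.
Runner's attractor = {1, 3, 4}; Keeper avoids the target exactly from the complement.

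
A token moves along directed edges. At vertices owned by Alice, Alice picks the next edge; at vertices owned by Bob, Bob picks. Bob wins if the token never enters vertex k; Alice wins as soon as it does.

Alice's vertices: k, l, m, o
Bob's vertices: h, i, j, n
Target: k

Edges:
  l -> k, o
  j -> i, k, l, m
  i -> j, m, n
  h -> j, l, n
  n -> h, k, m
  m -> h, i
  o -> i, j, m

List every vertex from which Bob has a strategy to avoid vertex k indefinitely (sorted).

A0 = {k}
A1: add {l} — l (Alice) has l→k.
A2 = A1; e.g. h (Bob) can still go to j. Fixed point.
Alice's attractor = {k, l}; Bob avoids the target exactly from the complement.

h, i, j, m, n, o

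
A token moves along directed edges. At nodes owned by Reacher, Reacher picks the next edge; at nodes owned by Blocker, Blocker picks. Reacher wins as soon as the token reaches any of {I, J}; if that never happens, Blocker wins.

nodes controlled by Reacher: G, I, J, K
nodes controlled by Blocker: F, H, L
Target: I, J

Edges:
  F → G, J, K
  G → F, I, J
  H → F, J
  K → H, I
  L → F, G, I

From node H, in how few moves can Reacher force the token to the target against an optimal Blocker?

A0 = {I, J}
A1: add {G, K} — G (Reacher) has G→I; K (Reacher) has K→I.
A2: add {F} — F (Blocker): all of {G, J, K} already in.
A3: add {H, L} — H (Blocker): all of {F, J} already in; L (Blocker): all of {F, G, I} already in.
A3 = all vertices. Fixed point.
H enters the attractor at level 3, so Reacher can force the target in 3 moves from there.

3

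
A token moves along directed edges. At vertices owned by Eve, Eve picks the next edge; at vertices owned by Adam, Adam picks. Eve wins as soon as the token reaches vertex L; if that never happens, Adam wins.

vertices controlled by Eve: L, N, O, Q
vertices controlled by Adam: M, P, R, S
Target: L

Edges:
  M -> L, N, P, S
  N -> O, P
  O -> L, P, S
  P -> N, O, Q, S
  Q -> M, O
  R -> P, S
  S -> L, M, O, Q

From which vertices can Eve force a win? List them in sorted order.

L, N, O, Q

A0 = {L}
A1: add {O} — O (Eve) has O→L.
A2: add {N, Q} — N (Eve) has N→O; Q (Eve) has Q→O.
A3 = A2; e.g. M (Adam) can still go to P. Fixed point.
Eve's winning region = {L, N, O, Q}.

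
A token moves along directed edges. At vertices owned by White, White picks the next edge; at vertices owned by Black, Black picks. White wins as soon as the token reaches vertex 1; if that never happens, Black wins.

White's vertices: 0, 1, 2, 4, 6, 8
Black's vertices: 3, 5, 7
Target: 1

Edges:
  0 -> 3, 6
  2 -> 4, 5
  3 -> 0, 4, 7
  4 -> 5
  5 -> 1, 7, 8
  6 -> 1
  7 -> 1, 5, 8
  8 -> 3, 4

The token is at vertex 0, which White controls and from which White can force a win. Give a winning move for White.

A0 = {1}
A1: add {6} — 6 (White) has 6→1.
A2: add {0} — 0 (White) has 0→6.
A3 = A2; e.g. 2 (White) has no edge into A2. Fixed point.
From 0, successor 6 is in the attractor (rank 1); the other successor 3 is not.

6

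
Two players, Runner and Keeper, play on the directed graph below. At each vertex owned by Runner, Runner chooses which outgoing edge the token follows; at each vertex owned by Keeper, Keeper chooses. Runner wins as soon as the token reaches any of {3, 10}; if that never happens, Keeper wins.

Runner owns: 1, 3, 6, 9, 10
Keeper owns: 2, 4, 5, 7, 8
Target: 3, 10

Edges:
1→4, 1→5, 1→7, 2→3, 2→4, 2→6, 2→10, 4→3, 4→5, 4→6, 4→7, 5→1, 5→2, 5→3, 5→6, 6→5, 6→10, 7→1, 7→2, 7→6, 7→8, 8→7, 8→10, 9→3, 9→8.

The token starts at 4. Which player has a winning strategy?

A0 = {3, 10}
A1: add {6, 9} — 6 (Runner) has 6→10; 9 (Runner) has 9→3.
A2 = A1; e.g. 1 (Runner) has no edge into A1. Fixed point.
4 never enters the attractor, so Keeper can avoid the target forever.

Keeper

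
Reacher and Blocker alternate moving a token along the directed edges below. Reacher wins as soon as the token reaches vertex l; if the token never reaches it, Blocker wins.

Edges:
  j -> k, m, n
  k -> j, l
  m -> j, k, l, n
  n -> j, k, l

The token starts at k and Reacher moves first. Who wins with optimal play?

Track states (vertex, player-to-move).
A0 = {(l,Reacher), (l,Blocker)}
A1: add {(k,Reacher), (m,Reacher), (n,Reacher)}.
(k,Reacher) ∈ A1 ⇒ Reacher forces the target.

Reacher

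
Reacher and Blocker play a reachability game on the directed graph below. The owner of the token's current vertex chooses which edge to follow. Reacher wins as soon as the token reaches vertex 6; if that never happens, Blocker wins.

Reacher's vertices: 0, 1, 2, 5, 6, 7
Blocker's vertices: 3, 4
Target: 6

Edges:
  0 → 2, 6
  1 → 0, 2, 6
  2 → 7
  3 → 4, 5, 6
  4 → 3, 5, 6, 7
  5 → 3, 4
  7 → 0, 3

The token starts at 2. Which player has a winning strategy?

Reacher

A0 = {6}
A1: add {0, 1} — 0 (Reacher) has 0→6; 1 (Reacher) has 1→6.
A2: add {7} — 7 (Reacher) has 7→0.
A3: add {2} — 2 (Reacher) has 2→7.
A4 = A3; e.g. 3 (Blocker) can still go to 4. Fixed point.
2 ∈ A3, so Reacher can force the target.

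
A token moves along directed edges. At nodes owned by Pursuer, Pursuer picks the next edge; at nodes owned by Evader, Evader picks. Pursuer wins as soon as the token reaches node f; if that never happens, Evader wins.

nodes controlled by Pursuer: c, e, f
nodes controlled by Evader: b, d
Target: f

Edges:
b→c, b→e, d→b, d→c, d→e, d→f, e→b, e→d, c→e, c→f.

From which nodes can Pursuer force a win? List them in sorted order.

A0 = {f}
A1: add {c} — c (Pursuer) has c→f.
A2 = A1; e.g. b (Evader) can still go to e. Fixed point.
Pursuer's winning region = {c, f}.

c, f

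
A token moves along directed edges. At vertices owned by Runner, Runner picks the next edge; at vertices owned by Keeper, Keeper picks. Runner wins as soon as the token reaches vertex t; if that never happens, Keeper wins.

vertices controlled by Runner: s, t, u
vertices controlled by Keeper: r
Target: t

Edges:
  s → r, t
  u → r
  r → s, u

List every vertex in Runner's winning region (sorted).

s, t

A0 = {t}
A1: add {s} — s (Runner) has s→t.
A2 = A1; e.g. r (Keeper) can still go to u. Fixed point.
Runner's winning region = {s, t}.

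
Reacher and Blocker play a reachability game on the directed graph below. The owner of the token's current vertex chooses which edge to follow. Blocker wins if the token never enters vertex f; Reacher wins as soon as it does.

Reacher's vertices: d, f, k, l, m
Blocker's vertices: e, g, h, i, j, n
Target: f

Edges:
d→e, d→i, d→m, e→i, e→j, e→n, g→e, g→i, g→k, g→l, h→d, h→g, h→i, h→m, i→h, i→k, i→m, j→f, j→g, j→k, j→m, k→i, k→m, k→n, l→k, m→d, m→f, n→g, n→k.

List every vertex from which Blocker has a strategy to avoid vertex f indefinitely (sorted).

A0 = {f}
A1: add {m} — m (Reacher) has m→f.
A2: add {d, k} — d (Reacher) has d→m; k (Reacher) has k→m.
A3: add {l} — l (Reacher) has l→k.
A4 = A3; e.g. e (Blocker) can still go to i. Fixed point.
Reacher's attractor = {d, f, k, l, m}; Blocker avoids the target exactly from the complement.

e, g, h, i, j, n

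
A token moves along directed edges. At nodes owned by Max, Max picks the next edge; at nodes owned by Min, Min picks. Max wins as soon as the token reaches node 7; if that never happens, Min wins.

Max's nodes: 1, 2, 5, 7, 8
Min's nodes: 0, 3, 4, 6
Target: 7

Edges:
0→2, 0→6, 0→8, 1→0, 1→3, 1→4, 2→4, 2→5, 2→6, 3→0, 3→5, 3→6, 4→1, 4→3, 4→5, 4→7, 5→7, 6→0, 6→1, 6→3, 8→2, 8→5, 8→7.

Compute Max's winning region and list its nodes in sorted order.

2, 5, 7, 8

A0 = {7}
A1: add {5, 8} — 5 (Max) has 5→7; 8 (Max) has 8→7.
A2: add {2} — 2 (Max) has 2→5.
A3 = A2; e.g. 0 (Min) can still go to 6. Fixed point.
Max's winning region = {2, 5, 7, 8}.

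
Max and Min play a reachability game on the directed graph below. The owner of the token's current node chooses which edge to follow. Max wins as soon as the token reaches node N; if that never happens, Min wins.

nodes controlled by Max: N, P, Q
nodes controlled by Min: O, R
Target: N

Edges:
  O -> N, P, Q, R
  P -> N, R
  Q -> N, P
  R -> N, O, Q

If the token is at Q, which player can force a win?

A0 = {N}
A1: add {P, Q} — P (Max) has P→N; Q (Max) has Q→N.
A2 = A1; e.g. O (Min) can still go to R. Fixed point.
Q ∈ A1, so Max can force the target.

Max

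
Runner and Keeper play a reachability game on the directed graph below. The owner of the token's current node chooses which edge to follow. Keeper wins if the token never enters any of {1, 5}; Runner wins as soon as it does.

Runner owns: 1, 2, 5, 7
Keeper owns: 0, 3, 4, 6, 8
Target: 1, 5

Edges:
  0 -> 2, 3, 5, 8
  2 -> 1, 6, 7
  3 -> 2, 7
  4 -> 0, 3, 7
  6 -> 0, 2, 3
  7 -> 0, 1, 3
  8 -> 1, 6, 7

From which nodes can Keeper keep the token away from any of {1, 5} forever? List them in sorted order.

A0 = {1, 5}
A1: add {2, 7} — 2 (Runner) has 2→1; 7 (Runner) has 7→1.
A2: add {3} — 3 (Keeper): all of {2, 7} already in.
A3 = A2; e.g. 0 (Keeper) can still go to 8. Fixed point.
Runner's attractor = {1, 2, 3, 5, 7}; Keeper avoids the target exactly from the complement.

0, 4, 6, 8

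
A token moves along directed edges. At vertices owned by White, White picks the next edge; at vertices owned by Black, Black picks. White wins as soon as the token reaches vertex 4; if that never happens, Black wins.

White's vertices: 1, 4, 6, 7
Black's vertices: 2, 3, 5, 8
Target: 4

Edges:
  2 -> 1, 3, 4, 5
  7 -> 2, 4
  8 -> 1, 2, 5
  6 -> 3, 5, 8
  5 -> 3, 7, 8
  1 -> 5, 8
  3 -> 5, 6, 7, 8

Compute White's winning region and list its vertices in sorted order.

A0 = {4}
A1: add {7} — 7 (White) has 7→4.
A2 = A1; e.g. 1 (White) has no edge into A1. Fixed point.
White's winning region = {4, 7}.

4, 7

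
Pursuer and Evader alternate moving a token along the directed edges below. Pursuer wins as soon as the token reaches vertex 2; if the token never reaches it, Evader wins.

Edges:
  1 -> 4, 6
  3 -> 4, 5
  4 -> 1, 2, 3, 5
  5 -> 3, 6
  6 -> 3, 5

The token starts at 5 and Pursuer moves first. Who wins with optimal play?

Track states (vertex, player-to-move).
A0 = {(2,Pursuer), (2,Evader)}
A1: add {(4,Pursuer)}.
A2 = A1; e.g. (1,Pursuer) stays out. (5,Pursuer) never enters ⇒ Evader avoids the target.

Evader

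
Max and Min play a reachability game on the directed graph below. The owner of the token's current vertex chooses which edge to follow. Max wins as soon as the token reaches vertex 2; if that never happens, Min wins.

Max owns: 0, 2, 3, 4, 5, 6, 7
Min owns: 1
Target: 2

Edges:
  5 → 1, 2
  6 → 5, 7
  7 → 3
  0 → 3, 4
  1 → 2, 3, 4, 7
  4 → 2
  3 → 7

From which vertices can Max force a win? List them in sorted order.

0, 2, 4, 5, 6

A0 = {2}
A1: add {4, 5} — 4 (Max) has 4→2; 5 (Max) has 5→2.
A2: add {0, 6} — 0 (Max) has 0→4; 6 (Max) has 6→5.
A3 = A2; e.g. 1 (Min) can still go to 3. Fixed point.
Max's winning region = {0, 2, 4, 5, 6}.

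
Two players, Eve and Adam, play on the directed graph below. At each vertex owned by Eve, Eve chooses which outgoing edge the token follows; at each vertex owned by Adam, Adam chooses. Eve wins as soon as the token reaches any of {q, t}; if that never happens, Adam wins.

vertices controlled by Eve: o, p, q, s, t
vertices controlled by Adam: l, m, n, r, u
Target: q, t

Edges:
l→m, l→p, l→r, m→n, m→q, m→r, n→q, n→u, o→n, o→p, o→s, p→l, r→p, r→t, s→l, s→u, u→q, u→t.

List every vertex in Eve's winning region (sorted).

n, o, q, s, t, u

A0 = {q, t}
A1: add {u} — u (Adam): all of {q, t} already in.
A2: add {n, s} — n (Adam): all of {q, u} already in; s (Eve) has s→u.
A3: add {o} — o (Eve) has o→n.
A4 = A3; e.g. l (Adam) can still go to m. Fixed point.
Eve's winning region = {n, o, q, s, t, u}.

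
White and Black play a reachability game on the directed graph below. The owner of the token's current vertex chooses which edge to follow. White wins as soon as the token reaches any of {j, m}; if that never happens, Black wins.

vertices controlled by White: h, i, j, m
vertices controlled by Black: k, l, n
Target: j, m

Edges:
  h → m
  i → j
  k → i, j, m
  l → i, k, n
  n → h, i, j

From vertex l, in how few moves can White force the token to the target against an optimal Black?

3

A0 = {j, m}
A1: add {h, i} — h (White) has h→m; i (White) has i→j.
A2: add {k, n} — k (Black): all of {i, j, m} already in; n (Black): all of {h, i, j} already in.
A3: add {l} — l (Black): all of {i, k, n} already in.
A3 = all vertices. Fixed point.
l enters the attractor at level 3, so White can force the target in 3 moves from there.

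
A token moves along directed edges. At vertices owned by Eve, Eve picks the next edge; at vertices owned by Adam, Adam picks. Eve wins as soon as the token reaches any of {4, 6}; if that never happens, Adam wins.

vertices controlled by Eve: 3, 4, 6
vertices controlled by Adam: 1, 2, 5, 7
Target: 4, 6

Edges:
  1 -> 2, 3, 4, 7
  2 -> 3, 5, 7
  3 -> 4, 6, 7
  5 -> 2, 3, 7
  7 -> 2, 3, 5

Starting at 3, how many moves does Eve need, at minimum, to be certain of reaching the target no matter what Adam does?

1

A0 = {4, 6}
A1: add {3} — 3 (Eve) has 3→4.
A2 = A1; e.g. 1 (Adam) can still go to 2. Fixed point.
3 enters the attractor at level 1, so Eve can force the target in 1 move from there.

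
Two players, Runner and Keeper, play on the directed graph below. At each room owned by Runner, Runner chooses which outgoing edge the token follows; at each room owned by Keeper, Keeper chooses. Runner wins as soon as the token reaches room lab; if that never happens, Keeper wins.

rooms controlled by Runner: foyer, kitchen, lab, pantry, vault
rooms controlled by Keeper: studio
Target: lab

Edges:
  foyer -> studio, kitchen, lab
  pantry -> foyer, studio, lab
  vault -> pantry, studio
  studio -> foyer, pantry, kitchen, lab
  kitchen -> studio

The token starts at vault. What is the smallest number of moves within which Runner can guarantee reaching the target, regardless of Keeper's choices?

A0 = {lab}
A1: add {foyer, pantry} — foyer (Runner) has foyer→lab; pantry (Runner) has pantry→lab.
A2: add {vault} — vault (Runner) has vault→pantry.
A3 = A2; e.g. studio (Keeper) can still go to kitchen. Fixed point.
vault enters the attractor at level 2, so Runner can force the target in 2 moves from there.

2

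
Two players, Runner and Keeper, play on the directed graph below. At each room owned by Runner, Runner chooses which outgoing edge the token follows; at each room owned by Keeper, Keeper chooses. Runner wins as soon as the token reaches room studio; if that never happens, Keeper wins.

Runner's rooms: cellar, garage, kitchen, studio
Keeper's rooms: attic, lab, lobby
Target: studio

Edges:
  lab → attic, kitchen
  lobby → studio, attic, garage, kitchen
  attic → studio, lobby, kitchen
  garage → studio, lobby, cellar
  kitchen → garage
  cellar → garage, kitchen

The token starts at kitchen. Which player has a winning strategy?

Runner

A0 = {studio}
A1: add {garage} — garage (Runner) has garage→studio.
A2: add {cellar, kitchen} — kitchen (Runner) has kitchen→garage; cellar (Runner) has cellar→garage.
A3 = A2; e.g. lab (Keeper) can still go to attic. Fixed point.
kitchen ∈ A2, so Runner can force the target.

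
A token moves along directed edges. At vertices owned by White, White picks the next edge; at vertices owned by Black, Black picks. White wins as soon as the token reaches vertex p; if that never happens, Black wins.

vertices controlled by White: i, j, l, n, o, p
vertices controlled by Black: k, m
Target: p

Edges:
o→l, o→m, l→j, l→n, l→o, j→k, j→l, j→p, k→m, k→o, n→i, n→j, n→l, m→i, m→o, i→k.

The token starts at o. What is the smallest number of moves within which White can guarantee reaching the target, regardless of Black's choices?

A0 = {p}
A1: add {j} — j (White) has j→p.
A2: add {l, n} — l (White) has l→j; n (White) has n→j.
A3: add {o} — o (White) has o→l.
A4 = A3; e.g. i (White) has no edge into A3. Fixed point.
o enters the attractor at level 3, so White can force the target in 3 moves from there.

3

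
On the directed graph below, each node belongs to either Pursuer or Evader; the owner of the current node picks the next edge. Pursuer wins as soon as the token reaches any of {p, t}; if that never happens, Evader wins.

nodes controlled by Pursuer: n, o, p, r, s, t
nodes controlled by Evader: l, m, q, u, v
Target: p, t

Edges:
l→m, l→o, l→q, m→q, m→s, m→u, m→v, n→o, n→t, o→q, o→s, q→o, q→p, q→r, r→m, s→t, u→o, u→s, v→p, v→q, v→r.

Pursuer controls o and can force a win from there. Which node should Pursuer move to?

A0 = {p, t}
A1: add {n, s} — n (Pursuer) has n→t; s (Pursuer) has s→t.
A2: add {o} — o (Pursuer) has o→s.
A3: add {u} — u (Evader): all of {o, s} already in.
A4 = A3; e.g. l (Evader) can still go to m. Fixed point.
From o, successor s is in the attractor (rank 1); the other successor q is not.

s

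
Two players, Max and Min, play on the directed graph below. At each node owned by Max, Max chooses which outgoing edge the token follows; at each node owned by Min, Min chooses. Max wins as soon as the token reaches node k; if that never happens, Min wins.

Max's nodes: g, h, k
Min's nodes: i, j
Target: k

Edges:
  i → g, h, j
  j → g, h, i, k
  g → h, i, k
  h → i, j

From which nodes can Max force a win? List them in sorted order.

A0 = {k}
A1: add {g} — g (Max) has g→k.
A2 = A1; e.g. h (Max) has no edge into A1. Fixed point.
Max's winning region = {g, k}.

g, k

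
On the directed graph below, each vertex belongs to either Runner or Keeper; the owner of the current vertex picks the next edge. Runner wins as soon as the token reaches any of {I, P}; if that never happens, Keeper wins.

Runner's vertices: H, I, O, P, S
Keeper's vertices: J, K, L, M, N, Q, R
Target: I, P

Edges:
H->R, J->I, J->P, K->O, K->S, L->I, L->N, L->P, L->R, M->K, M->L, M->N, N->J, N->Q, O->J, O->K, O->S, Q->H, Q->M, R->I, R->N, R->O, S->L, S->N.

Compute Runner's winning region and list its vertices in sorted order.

I, J, O, P

A0 = {I, P}
A1: add {J} — J (Keeper): all of {I, P} already in.
A2: add {O} — O (Runner) has O→J.
A3 = A2; e.g. H (Runner) has no edge into A2. Fixed point.
Runner's winning region = {I, J, O, P}.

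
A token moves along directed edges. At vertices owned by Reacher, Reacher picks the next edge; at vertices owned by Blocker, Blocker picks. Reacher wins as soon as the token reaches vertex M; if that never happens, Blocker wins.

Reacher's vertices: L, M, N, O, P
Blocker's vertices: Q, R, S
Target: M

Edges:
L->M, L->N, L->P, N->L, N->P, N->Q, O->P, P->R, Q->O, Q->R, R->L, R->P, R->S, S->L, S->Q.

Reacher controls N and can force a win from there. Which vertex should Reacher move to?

A0 = {M}
A1: add {L} — L (Reacher) has L→M.
A2: add {N} — N (Reacher) has N→L.
A3 = A2; e.g. O (Reacher) has no edge into A2. Fixed point.
From N, successor L is in the attractor (rank 1); the other successors P, Q are not.

L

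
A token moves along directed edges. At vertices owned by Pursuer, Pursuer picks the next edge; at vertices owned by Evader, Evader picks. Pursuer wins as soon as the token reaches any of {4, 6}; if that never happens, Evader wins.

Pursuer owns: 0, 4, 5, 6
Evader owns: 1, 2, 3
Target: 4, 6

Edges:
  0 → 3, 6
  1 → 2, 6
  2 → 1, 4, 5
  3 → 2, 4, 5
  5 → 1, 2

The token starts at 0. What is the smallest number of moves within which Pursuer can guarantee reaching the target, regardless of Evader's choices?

A0 = {4, 6}
A1: add {0} — 0 (Pursuer) has 0→6.
A2 = A1; e.g. 1 (Evader) can still go to 2. Fixed point.
0 enters the attractor at level 1, so Pursuer can force the target in 1 move from there.

1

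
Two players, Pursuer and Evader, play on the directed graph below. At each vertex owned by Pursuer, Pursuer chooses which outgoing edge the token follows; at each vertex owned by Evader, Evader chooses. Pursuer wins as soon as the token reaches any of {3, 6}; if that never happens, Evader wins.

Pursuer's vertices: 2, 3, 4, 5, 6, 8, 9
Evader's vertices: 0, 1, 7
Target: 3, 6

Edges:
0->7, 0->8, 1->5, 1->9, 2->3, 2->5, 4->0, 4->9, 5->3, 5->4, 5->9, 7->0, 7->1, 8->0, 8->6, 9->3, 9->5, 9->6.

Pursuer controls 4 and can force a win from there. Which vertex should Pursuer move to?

A0 = {3, 6}
A1: add {2, 5, 8, 9} — 2 (Pursuer) has 2→3; 5 (Pursuer) has 5→3; 8 (Pursuer) has 8→6; 9 (Pursuer) has 9→3.
A2: add {1, 4} — 1 (Evader): all of {5, 9} already in; 4 (Pursuer) has 4→9.
A3 = A2; e.g. 0 (Evader) can still go to 7. Fixed point.
From 4, successor 9 is in the attractor (rank 1); the other successor 0 is not.

9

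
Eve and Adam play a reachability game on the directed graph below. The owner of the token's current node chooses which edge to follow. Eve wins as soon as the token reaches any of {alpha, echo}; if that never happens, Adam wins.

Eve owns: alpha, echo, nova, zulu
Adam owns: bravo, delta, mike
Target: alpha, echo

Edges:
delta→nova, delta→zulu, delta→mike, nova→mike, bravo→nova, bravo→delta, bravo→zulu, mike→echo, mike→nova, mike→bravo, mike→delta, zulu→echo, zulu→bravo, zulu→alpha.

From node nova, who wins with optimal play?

Adam

A0 = {alpha, echo}
A1: add {zulu} — zulu (Eve) has zulu→echo.
A2 = A1; e.g. nova (Eve) has no edge into A1. Fixed point.
nova never enters the attractor, so Adam can avoid the target forever.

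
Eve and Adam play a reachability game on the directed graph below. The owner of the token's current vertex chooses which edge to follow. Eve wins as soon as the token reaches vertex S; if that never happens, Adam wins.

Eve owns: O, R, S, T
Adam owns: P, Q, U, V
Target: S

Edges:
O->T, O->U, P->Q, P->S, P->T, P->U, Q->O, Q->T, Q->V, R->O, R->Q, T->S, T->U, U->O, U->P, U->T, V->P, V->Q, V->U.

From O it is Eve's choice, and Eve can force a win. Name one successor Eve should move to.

T

A0 = {S}
A1: add {T} — T (Eve) has T→S.
A2: add {O} — O (Eve) has O→T.
A3: add {R} — R (Eve) has R→O.
A4 = A3; e.g. P (Adam) can still go to Q. Fixed point.
From O, successor T is in the attractor (rank 1); the other successor U is not.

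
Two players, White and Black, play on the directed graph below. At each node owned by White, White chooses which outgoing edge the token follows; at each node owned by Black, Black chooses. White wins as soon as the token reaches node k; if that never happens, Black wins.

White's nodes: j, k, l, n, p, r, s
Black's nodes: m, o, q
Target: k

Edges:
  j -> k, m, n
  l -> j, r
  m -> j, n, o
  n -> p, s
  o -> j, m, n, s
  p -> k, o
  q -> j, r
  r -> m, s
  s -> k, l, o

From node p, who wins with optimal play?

White

A0 = {k}
A1: add {j, p, s} — j (White) has j→k; p (White) has p→k; s (White) has s→k.
p ∈ A1, so White can force the target.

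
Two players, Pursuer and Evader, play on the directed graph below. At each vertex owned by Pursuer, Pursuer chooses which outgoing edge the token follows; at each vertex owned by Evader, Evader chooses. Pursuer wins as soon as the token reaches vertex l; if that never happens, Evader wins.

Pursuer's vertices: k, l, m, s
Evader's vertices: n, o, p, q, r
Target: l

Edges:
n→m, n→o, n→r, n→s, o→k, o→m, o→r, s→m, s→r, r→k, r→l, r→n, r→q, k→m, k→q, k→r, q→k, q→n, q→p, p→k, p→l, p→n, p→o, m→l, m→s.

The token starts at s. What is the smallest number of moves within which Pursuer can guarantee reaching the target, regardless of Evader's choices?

A0 = {l}
A1: add {m} — m (Pursuer) has m→l.
A2: add {k, s} — k (Pursuer) has k→m; s (Pursuer) has s→m.
A3 = A2; e.g. n (Evader) can still go to o. Fixed point.
s enters the attractor at level 2, so Pursuer can force the target in 2 moves from there.

2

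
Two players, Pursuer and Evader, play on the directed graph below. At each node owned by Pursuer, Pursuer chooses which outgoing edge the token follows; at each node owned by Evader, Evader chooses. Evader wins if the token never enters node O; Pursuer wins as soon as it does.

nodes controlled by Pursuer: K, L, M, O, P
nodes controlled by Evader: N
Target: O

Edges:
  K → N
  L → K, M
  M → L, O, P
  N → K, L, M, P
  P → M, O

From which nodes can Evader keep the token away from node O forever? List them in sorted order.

A0 = {O}
A1: add {M, P} — M (Pursuer) has M→O; P (Pursuer) has P→O.
A2: add {L} — L (Pursuer) has L→M.
A3 = A2; e.g. K (Pursuer) has no edge into A2. Fixed point.
Pursuer's attractor = {L, M, O, P}; Evader avoids the target exactly from the complement.

K, N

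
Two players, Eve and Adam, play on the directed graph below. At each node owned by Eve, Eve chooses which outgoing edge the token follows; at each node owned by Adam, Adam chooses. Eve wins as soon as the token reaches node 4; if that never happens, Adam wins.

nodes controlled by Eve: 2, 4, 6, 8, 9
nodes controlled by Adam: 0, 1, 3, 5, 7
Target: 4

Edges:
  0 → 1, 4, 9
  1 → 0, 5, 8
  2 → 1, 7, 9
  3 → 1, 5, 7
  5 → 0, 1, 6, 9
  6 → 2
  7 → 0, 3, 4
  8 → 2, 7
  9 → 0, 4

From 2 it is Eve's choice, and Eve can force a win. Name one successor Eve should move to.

9

A0 = {4}
A1: add {9} — 9 (Eve) has 9→4.
A2: add {2} — 2 (Eve) has 2→9.
A3: add {6, 8} — 6 (Eve) has 6→2; 8 (Eve) has 8→2.
A4 = A3; e.g. 0 (Adam) can still go to 1. Fixed point.
From 2, successor 9 is in the attractor (rank 1); the other successors 1, 7 are not.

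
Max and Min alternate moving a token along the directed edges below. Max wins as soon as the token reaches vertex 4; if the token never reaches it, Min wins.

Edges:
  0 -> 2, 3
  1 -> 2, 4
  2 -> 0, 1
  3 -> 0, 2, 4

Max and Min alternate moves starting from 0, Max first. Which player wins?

Track states (vertex, player-to-move).
A0 = {(4,Max), (4,Min)}
A1: add {(1,Max), (3,Max)}.
A2 = A1; e.g. (0,Max) stays out. (0,Max) never enters ⇒ Min avoids the target.

Min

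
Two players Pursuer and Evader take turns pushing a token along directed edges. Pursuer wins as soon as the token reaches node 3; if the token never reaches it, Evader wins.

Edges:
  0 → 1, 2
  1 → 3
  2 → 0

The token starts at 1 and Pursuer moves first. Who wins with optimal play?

Pursuer

Track states (vertex, player-to-move).
A0 = {(3,Pursuer), (3,Evader)}
A1: add {(1,Pursuer), (1,Evader)}.
(1,Pursuer) ∈ A1 ⇒ Pursuer forces the target.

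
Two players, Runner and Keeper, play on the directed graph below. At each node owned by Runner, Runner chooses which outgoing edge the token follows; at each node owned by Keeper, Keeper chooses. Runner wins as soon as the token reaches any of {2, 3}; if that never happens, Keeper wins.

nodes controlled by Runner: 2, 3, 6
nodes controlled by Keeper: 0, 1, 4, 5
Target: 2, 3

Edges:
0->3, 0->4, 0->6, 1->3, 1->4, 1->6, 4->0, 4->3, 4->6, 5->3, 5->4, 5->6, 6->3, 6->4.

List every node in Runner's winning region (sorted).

2, 3, 6

A0 = {2, 3}
A1: add {6} — 6 (Runner) has 6→3.
A2 = A1; e.g. 0 (Keeper) can still go to 4. Fixed point.
Runner's winning region = {2, 3, 6}.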